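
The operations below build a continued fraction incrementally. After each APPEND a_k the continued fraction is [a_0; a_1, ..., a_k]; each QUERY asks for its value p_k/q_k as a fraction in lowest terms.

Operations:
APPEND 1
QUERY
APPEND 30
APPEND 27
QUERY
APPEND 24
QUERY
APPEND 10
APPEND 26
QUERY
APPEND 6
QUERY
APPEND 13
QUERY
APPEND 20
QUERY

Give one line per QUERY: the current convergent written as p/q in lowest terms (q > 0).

1/1
838/811
20143/19494
5279111/5109020
31876934/30849871
419679253/406157343
8425461994/8153996731

APPEND 1: p_0 = 1·1 + 0 = 1, q_0 = 1·0 + 1 = 1 → 1/1
APPEND 30: p_1 = 30·1 + 1 = 31, q_1 = 30·1 + 0 = 30 → 31/30
APPEND 27: p_2 = 27·31 + 1 = 838, q_2 = 27·30 + 1 = 811 → 838/811
APPEND 24: p_3 = 24·838 + 31 = 20143, q_3 = 24·811 + 30 = 19494 → 20143/19494
APPEND 10: p_4 = 10·20143 + 838 = 202268, q_4 = 10·19494 + 811 = 195751 → 202268/195751
APPEND 26: p_5 = 26·202268 + 20143 = 5279111, q_5 = 26·195751 + 19494 = 5109020 → 5279111/5109020
APPEND 6: p_6 = 6·5279111 + 202268 = 31876934, q_6 = 6·5109020 + 195751 = 30849871 → 31876934/30849871
APPEND 13: p_7 = 13·31876934 + 5279111 = 419679253, q_7 = 13·30849871 + 5109020 = 406157343 → 419679253/406157343
APPEND 20: p_8 = 20·419679253 + 31876934 = 8425461994, q_8 = 20·406157343 + 30849871 = 8153996731 → 8425461994/8153996731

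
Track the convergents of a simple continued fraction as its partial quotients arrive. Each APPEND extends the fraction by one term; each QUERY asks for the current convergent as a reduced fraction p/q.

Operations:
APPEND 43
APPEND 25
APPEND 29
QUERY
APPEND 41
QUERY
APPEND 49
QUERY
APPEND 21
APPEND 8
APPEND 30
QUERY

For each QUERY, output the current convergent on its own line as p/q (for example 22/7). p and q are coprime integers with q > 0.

31247/726
1282203/29791
62859194/1460485
320325167577/7442508766

APPEND 43: p_0 = 43·1 + 0 = 43, q_0 = 43·0 + 1 = 1 → 43/1
APPEND 25: p_1 = 25·43 + 1 = 1076, q_1 = 25·1 + 0 = 25 → 1076/25
APPEND 29: p_2 = 29·1076 + 43 = 31247, q_2 = 29·25 + 1 = 726 → 31247/726
APPEND 41: p_3 = 41·31247 + 1076 = 1282203, q_3 = 41·726 + 25 = 29791 → 1282203/29791
APPEND 49: p_4 = 49·1282203 + 31247 = 62859194, q_4 = 49·29791 + 726 = 1460485 → 62859194/1460485
APPEND 21: p_5 = 21·62859194 + 1282203 = 1321325277, q_5 = 21·1460485 + 29791 = 30699976 → 1321325277/30699976
APPEND 8: p_6 = 8·1321325277 + 62859194 = 10633461410, q_6 = 8·30699976 + 1460485 = 247060293 → 10633461410/247060293
APPEND 30: p_7 = 30·10633461410 + 1321325277 = 320325167577, q_7 = 30·247060293 + 30699976 = 7442508766 → 320325167577/7442508766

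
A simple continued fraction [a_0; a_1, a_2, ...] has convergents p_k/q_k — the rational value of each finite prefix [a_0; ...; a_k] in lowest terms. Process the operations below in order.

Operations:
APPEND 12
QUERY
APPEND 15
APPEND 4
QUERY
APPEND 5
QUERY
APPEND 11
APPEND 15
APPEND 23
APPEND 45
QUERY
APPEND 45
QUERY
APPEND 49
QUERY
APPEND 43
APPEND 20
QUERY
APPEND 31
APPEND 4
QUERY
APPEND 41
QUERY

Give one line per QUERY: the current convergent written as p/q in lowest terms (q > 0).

APPEND 12: p_0 = 12·1 + 0 = 12, q_0 = 12·0 + 1 = 1 → 12/1
APPEND 15: p_1 = 15·12 + 1 = 181, q_1 = 15·1 + 0 = 15 → 181/15
APPEND 4: p_2 = 4·181 + 12 = 736, q_2 = 4·15 + 1 = 61 → 736/61
APPEND 5: p_3 = 5·736 + 181 = 3861, q_3 = 5·61 + 15 = 320 → 3861/320
APPEND 11: p_4 = 11·3861 + 736 = 43207, q_4 = 11·320 + 61 = 3581 → 43207/3581
APPEND 15: p_5 = 15·43207 + 3861 = 651966, q_5 = 15·3581 + 320 = 54035 → 651966/54035
APPEND 23: p_6 = 23·651966 + 43207 = 15038425, q_6 = 23·54035 + 3581 = 1246386 → 15038425/1246386
APPEND 45: p_7 = 45·15038425 + 651966 = 677381091, q_7 = 45·1246386 + 54035 = 56141405 → 677381091/56141405
APPEND 45: p_8 = 45·677381091 + 15038425 = 30497187520, q_8 = 45·56141405 + 1246386 = 2527609611 → 30497187520/2527609611
APPEND 49: p_9 = 49·30497187520 + 677381091 = 1495039569571, q_9 = 49·2527609611 + 56141405 = 123909012344 → 1495039569571/123909012344
APPEND 43: p_10 = 43·1495039569571 + 30497187520 = 64317198679073, q_10 = 43·123909012344 + 2527609611 = 5330615140403 → 64317198679073/5330615140403
APPEND 20: p_11 = 20·64317198679073 + 1495039569571 = 1287839013151031, q_11 = 20·5330615140403 + 123909012344 = 106736211820404 → 1287839013151031/106736211820404
APPEND 31: p_12 = 31·1287839013151031 + 64317198679073 = 39987326606361034, q_12 = 31·106736211820404 + 5330615140403 = 3314153181572927 → 39987326606361034/3314153181572927
APPEND 4: p_13 = 4·39987326606361034 + 1287839013151031 = 161237145438595167, q_13 = 4·3314153181572927 + 106736211820404 = 13363348938112112 → 161237145438595167/13363348938112112
APPEND 41: p_14 = 41·161237145438595167 + 39987326606361034 = 6650710289588762881, q_14 = 41·13363348938112112 + 3314153181572927 = 551211459644169519 → 6650710289588762881/551211459644169519

12/1
736/61
3861/320
677381091/56141405
30497187520/2527609611
1495039569571/123909012344
1287839013151031/106736211820404
161237145438595167/13363348938112112
6650710289588762881/551211459644169519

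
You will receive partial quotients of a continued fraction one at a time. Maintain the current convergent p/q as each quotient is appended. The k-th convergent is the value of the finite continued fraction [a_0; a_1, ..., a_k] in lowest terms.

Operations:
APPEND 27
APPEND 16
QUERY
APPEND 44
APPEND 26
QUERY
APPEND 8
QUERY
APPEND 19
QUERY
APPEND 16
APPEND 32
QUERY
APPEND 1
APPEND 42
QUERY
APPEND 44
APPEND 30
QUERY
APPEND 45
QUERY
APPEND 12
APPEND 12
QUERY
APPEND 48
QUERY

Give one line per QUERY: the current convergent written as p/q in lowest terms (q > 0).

433/16
496487/18346
3990975/147473
76325012/2820333
39282442356/1451549965
1740603050322/64318106137
2300551858481052/85009122889957
103601460673495031/3828242023540859
15049818419958552119/556115202888104039
723636802237950923136/26739553652034374137

APPEND 27: p_0 = 27·1 + 0 = 27, q_0 = 27·0 + 1 = 1 → 27/1
APPEND 16: p_1 = 16·27 + 1 = 433, q_1 = 16·1 + 0 = 16 → 433/16
APPEND 44: p_2 = 44·433 + 27 = 19079, q_2 = 44·16 + 1 = 705 → 19079/705
APPEND 26: p_3 = 26·19079 + 433 = 496487, q_3 = 26·705 + 16 = 18346 → 496487/18346
APPEND 8: p_4 = 8·496487 + 19079 = 3990975, q_4 = 8·18346 + 705 = 147473 → 3990975/147473
APPEND 19: p_5 = 19·3990975 + 496487 = 76325012, q_5 = 19·147473 + 18346 = 2820333 → 76325012/2820333
APPEND 16: p_6 = 16·76325012 + 3990975 = 1225191167, q_6 = 16·2820333 + 147473 = 45272801 → 1225191167/45272801
APPEND 32: p_7 = 32·1225191167 + 76325012 = 39282442356, q_7 = 32·45272801 + 2820333 = 1451549965 → 39282442356/1451549965
APPEND 1: p_8 = 1·39282442356 + 1225191167 = 40507633523, q_8 = 1·1451549965 + 45272801 = 1496822766 → 40507633523/1496822766
APPEND 42: p_9 = 42·40507633523 + 39282442356 = 1740603050322, q_9 = 42·1496822766 + 1451549965 = 64318106137 → 1740603050322/64318106137
APPEND 44: p_10 = 44·1740603050322 + 40507633523 = 76627041847691, q_10 = 44·64318106137 + 1496822766 = 2831493492794 → 76627041847691/2831493492794
APPEND 30: p_11 = 30·76627041847691 + 1740603050322 = 2300551858481052, q_11 = 30·2831493492794 + 64318106137 = 85009122889957 → 2300551858481052/85009122889957
APPEND 45: p_12 = 45·2300551858481052 + 76627041847691 = 103601460673495031, q_12 = 45·85009122889957 + 2831493492794 = 3828242023540859 → 103601460673495031/3828242023540859
APPEND 12: p_13 = 12·103601460673495031 + 2300551858481052 = 1245518079940421424, q_13 = 12·3828242023540859 + 85009122889957 = 46023913405380265 → 1245518079940421424/46023913405380265
APPEND 12: p_14 = 12·1245518079940421424 + 103601460673495031 = 15049818419958552119, q_14 = 12·46023913405380265 + 3828242023540859 = 556115202888104039 → 15049818419958552119/556115202888104039
APPEND 48: p_15 = 48·15049818419958552119 + 1245518079940421424 = 723636802237950923136, q_15 = 48·556115202888104039 + 46023913405380265 = 26739553652034374137 → 723636802237950923136/26739553652034374137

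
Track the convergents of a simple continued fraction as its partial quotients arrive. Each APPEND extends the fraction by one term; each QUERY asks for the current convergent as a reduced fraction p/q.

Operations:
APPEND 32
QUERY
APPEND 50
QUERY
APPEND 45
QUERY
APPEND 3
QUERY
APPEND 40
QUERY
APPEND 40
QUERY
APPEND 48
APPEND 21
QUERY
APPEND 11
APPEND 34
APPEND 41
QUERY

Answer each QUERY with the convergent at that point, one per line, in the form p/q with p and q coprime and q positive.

32/1
1601/50
72077/2251
217832/6803
8785357/274371
351632112/10981643
354981293505/11086239578
5485299723660465/171308595709933

APPEND 32: p_0 = 32·1 + 0 = 32, q_0 = 32·0 + 1 = 1 → 32/1
APPEND 50: p_1 = 50·32 + 1 = 1601, q_1 = 50·1 + 0 = 50 → 1601/50
APPEND 45: p_2 = 45·1601 + 32 = 72077, q_2 = 45·50 + 1 = 2251 → 72077/2251
APPEND 3: p_3 = 3·72077 + 1601 = 217832, q_3 = 3·2251 + 50 = 6803 → 217832/6803
APPEND 40: p_4 = 40·217832 + 72077 = 8785357, q_4 = 40·6803 + 2251 = 274371 → 8785357/274371
APPEND 40: p_5 = 40·8785357 + 217832 = 351632112, q_5 = 40·274371 + 6803 = 10981643 → 351632112/10981643
APPEND 48: p_6 = 48·351632112 + 8785357 = 16887126733, q_6 = 48·10981643 + 274371 = 527393235 → 16887126733/527393235
APPEND 21: p_7 = 21·16887126733 + 351632112 = 354981293505, q_7 = 21·527393235 + 10981643 = 11086239578 → 354981293505/11086239578
APPEND 11: p_8 = 11·354981293505 + 16887126733 = 3921681355288, q_8 = 11·11086239578 + 527393235 = 122476028593 → 3921681355288/122476028593
APPEND 34: p_9 = 34·3921681355288 + 354981293505 = 133692147373297, q_9 = 34·122476028593 + 11086239578 = 4175271211740 → 133692147373297/4175271211740
APPEND 41: p_10 = 41·133692147373297 + 3921681355288 = 5485299723660465, q_10 = 41·4175271211740 + 122476028593 = 171308595709933 → 5485299723660465/171308595709933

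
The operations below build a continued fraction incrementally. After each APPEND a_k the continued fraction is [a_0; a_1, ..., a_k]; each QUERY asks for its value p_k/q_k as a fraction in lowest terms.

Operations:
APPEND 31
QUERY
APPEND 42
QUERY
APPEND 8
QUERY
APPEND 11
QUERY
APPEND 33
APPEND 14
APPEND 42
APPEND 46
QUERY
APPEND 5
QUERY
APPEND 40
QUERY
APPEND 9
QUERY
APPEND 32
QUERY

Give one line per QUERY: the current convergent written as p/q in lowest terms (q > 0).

APPEND 31: p_0 = 31·1 + 0 = 31, q_0 = 31·0 + 1 = 1 → 31/1
APPEND 42: p_1 = 42·31 + 1 = 1303, q_1 = 42·1 + 0 = 42 → 1303/42
APPEND 8: p_2 = 8·1303 + 31 = 10455, q_2 = 8·42 + 1 = 337 → 10455/337
APPEND 11: p_3 = 11·10455 + 1303 = 116308, q_3 = 11·337 + 42 = 3749 → 116308/3749
APPEND 33: p_4 = 33·116308 + 10455 = 3848619, q_4 = 33·3749 + 337 = 124054 → 3848619/124054
APPEND 14: p_5 = 14·3848619 + 116308 = 53996974, q_5 = 14·124054 + 3749 = 1740505 → 53996974/1740505
APPEND 42: p_6 = 42·53996974 + 3848619 = 2271721527, q_6 = 42·1740505 + 124054 = 73225264 → 2271721527/73225264
APPEND 46: p_7 = 46·2271721527 + 53996974 = 104553187216, q_7 = 46·73225264 + 1740505 = 3370102649 → 104553187216/3370102649
APPEND 5: p_8 = 5·104553187216 + 2271721527 = 525037657607, q_8 = 5·3370102649 + 73225264 = 16923738509 → 525037657607/16923738509
APPEND 40: p_9 = 40·525037657607 + 104553187216 = 21106059491496, q_9 = 40·16923738509 + 3370102649 = 680319643009 → 21106059491496/680319643009
APPEND 9: p_10 = 9·21106059491496 + 525037657607 = 190479573081071, q_10 = 9·680319643009 + 16923738509 = 6139800525590 → 190479573081071/6139800525590
APPEND 32: p_11 = 32·190479573081071 + 21106059491496 = 6116452398085768, q_11 = 32·6139800525590 + 680319643009 = 197153936461889 → 6116452398085768/197153936461889

31/1
1303/42
10455/337
116308/3749
104553187216/3370102649
525037657607/16923738509
21106059491496/680319643009
190479573081071/6139800525590
6116452398085768/197153936461889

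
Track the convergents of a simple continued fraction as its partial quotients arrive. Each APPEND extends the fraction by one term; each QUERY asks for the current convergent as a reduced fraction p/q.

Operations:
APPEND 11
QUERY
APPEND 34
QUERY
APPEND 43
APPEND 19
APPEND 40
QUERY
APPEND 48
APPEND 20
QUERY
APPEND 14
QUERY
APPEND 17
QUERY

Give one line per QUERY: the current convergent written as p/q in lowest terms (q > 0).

APPEND 11: p_0 = 11·1 + 0 = 11, q_0 = 11·0 + 1 = 1 → 11/1
APPEND 34: p_1 = 34·11 + 1 = 375, q_1 = 34·1 + 0 = 34 → 375/34
APPEND 43: p_2 = 43·375 + 11 = 16136, q_2 = 43·34 + 1 = 1463 → 16136/1463
APPEND 19: p_3 = 19·16136 + 375 = 306959, q_3 = 19·1463 + 34 = 27831 → 306959/27831
APPEND 40: p_4 = 40·306959 + 16136 = 12294496, q_4 = 40·27831 + 1463 = 1114703 → 12294496/1114703
APPEND 48: p_5 = 48·12294496 + 306959 = 590442767, q_5 = 48·1114703 + 27831 = 53533575 → 590442767/53533575
APPEND 20: p_6 = 20·590442767 + 12294496 = 11821149836, q_6 = 20·53533575 + 1114703 = 1071786203 → 11821149836/1071786203
APPEND 14: p_7 = 14·11821149836 + 590442767 = 166086540471, q_7 = 14·1071786203 + 53533575 = 15058540417 → 166086540471/15058540417
APPEND 17: p_8 = 17·166086540471 + 11821149836 = 2835292337843, q_8 = 17·15058540417 + 1071786203 = 257066973292 → 2835292337843/257066973292

11/1
375/34
12294496/1114703
11821149836/1071786203
166086540471/15058540417
2835292337843/257066973292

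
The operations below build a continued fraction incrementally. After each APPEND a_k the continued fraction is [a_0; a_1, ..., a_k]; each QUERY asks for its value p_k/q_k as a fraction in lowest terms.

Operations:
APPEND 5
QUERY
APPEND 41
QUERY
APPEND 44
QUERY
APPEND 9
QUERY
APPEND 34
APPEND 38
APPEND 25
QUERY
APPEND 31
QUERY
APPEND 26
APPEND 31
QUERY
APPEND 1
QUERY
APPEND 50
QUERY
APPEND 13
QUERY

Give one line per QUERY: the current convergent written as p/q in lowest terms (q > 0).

APPEND 5: p_0 = 5·1 + 0 = 5, q_0 = 5·0 + 1 = 1 → 5/1
APPEND 41: p_1 = 41·5 + 1 = 206, q_1 = 41·1 + 0 = 41 → 206/41
APPEND 44: p_2 = 44·206 + 5 = 9069, q_2 = 44·41 + 1 = 1805 → 9069/1805
APPEND 9: p_3 = 9·9069 + 206 = 81827, q_3 = 9·1805 + 41 = 16286 → 81827/16286
APPEND 34: p_4 = 34·81827 + 9069 = 2791187, q_4 = 34·16286 + 1805 = 555529 → 2791187/555529
APPEND 38: p_5 = 38·2791187 + 81827 = 106146933, q_5 = 38·555529 + 16286 = 21126388 → 106146933/21126388
APPEND 25: p_6 = 25·106146933 + 2791187 = 2656464512, q_6 = 25·21126388 + 555529 = 528715229 → 2656464512/528715229
APPEND 31: p_7 = 31·2656464512 + 106146933 = 82456546805, q_7 = 31·528715229 + 21126388 = 16411298487 → 82456546805/16411298487
APPEND 26: p_8 = 26·82456546805 + 2656464512 = 2146526681442, q_8 = 26·16411298487 + 528715229 = 427222475891 → 2146526681442/427222475891
APPEND 31: p_9 = 31·2146526681442 + 82456546805 = 66624783671507, q_9 = 31·427222475891 + 16411298487 = 13260308051108 → 66624783671507/13260308051108
APPEND 1: p_10 = 1·66624783671507 + 2146526681442 = 68771310352949, q_10 = 1·13260308051108 + 427222475891 = 13687530526999 → 68771310352949/13687530526999
APPEND 50: p_11 = 50·68771310352949 + 66624783671507 = 3505190301318957, q_11 = 50·13687530526999 + 13260308051108 = 697636834401058 → 3505190301318957/697636834401058
APPEND 13: p_12 = 13·3505190301318957 + 68771310352949 = 45636245227499390, q_12 = 13·697636834401058 + 13687530526999 = 9082966377740753 → 45636245227499390/9082966377740753

5/1
206/41
9069/1805
81827/16286
2656464512/528715229
82456546805/16411298487
66624783671507/13260308051108
68771310352949/13687530526999
3505190301318957/697636834401058
45636245227499390/9082966377740753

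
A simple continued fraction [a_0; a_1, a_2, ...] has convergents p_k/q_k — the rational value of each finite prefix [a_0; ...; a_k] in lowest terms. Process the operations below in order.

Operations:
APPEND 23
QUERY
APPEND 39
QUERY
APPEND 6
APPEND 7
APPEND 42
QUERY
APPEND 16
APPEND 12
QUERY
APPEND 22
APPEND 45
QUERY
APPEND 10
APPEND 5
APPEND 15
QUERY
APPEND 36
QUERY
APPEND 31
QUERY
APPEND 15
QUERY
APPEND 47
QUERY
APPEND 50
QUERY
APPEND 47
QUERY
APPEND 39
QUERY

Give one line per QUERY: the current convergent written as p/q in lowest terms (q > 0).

23/1
898/39
1633961/70963
315819773/13716067
314155591838/13643791537
244000624178382/10596958124191
8800079276691275/382187840292093
273046458201607907/11858420007179074
4104496952300809880/178258487947978203
193184403216339672267/8390007353562154615
9663324657769284423230/419678626166055708953
454369443318372707564077/19733285437158180475406
17730071614074304879422233/770017810675335094249787

APPEND 23: p_0 = 23·1 + 0 = 23, q_0 = 23·0 + 1 = 1 → 23/1
APPEND 39: p_1 = 39·23 + 1 = 898, q_1 = 39·1 + 0 = 39 → 898/39
APPEND 6: p_2 = 6·898 + 23 = 5411, q_2 = 6·39 + 1 = 235 → 5411/235
APPEND 7: p_3 = 7·5411 + 898 = 38775, q_3 = 7·235 + 39 = 1684 → 38775/1684
APPEND 42: p_4 = 42·38775 + 5411 = 1633961, q_4 = 42·1684 + 235 = 70963 → 1633961/70963
APPEND 16: p_5 = 16·1633961 + 38775 = 26182151, q_5 = 16·70963 + 1684 = 1137092 → 26182151/1137092
APPEND 12: p_6 = 12·26182151 + 1633961 = 315819773, q_6 = 12·1137092 + 70963 = 13716067 → 315819773/13716067
APPEND 22: p_7 = 22·315819773 + 26182151 = 6974217157, q_7 = 22·13716067 + 1137092 = 302890566 → 6974217157/302890566
APPEND 45: p_8 = 45·6974217157 + 315819773 = 314155591838, q_8 = 45·302890566 + 13716067 = 13643791537 → 314155591838/13643791537
APPEND 10: p_9 = 10·314155591838 + 6974217157 = 3148530135537, q_9 = 10·13643791537 + 302890566 = 136740805936 → 3148530135537/136740805936
APPEND 5: p_10 = 5·3148530135537 + 314155591838 = 16056806269523, q_10 = 5·136740805936 + 13643791537 = 697347821217 → 16056806269523/697347821217
APPEND 15: p_11 = 15·16056806269523 + 3148530135537 = 244000624178382, q_11 = 15·697347821217 + 136740805936 = 10596958124191 → 244000624178382/10596958124191
APPEND 36: p_12 = 36·244000624178382 + 16056806269523 = 8800079276691275, q_12 = 36·10596958124191 + 697347821217 = 382187840292093 → 8800079276691275/382187840292093
APPEND 31: p_13 = 31·8800079276691275 + 244000624178382 = 273046458201607907, q_13 = 31·382187840292093 + 10596958124191 = 11858420007179074 → 273046458201607907/11858420007179074
APPEND 15: p_14 = 15·273046458201607907 + 8800079276691275 = 4104496952300809880, q_14 = 15·11858420007179074 + 382187840292093 = 178258487947978203 → 4104496952300809880/178258487947978203
APPEND 47: p_15 = 47·4104496952300809880 + 273046458201607907 = 193184403216339672267, q_15 = 47·178258487947978203 + 11858420007179074 = 8390007353562154615 → 193184403216339672267/8390007353562154615
APPEND 50: p_16 = 50·193184403216339672267 + 4104496952300809880 = 9663324657769284423230, q_16 = 50·8390007353562154615 + 178258487947978203 = 419678626166055708953 → 9663324657769284423230/419678626166055708953
APPEND 47: p_17 = 47·9663324657769284423230 + 193184403216339672267 = 454369443318372707564077, q_17 = 47·419678626166055708953 + 8390007353562154615 = 19733285437158180475406 → 454369443318372707564077/19733285437158180475406
APPEND 39: p_18 = 39·454369443318372707564077 + 9663324657769284423230 = 17730071614074304879422233, q_18 = 39·19733285437158180475406 + 419678626166055708953 = 770017810675335094249787 → 17730071614074304879422233/770017810675335094249787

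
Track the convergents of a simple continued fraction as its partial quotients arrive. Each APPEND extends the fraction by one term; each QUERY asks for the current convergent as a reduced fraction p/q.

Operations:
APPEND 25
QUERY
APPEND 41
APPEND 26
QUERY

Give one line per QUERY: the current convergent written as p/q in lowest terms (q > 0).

25/1
26701/1067

APPEND 25: p_0 = 25·1 + 0 = 25, q_0 = 25·0 + 1 = 1 → 25/1
APPEND 41: p_1 = 41·25 + 1 = 1026, q_1 = 41·1 + 0 = 41 → 1026/41
APPEND 26: p_2 = 26·1026 + 25 = 26701, q_2 = 26·41 + 1 = 1067 → 26701/1067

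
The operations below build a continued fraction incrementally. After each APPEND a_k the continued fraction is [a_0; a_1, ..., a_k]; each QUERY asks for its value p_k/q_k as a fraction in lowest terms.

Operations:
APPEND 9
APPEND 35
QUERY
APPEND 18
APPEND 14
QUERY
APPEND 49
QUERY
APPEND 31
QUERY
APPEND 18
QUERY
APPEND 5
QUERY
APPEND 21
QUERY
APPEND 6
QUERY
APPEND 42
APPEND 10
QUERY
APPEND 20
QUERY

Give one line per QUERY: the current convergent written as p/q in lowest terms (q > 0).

APPEND 9: p_0 = 9·1 + 0 = 9, q_0 = 9·0 + 1 = 1 → 9/1
APPEND 35: p_1 = 35·9 + 1 = 316, q_1 = 35·1 + 0 = 35 → 316/35
APPEND 18: p_2 = 18·316 + 9 = 5697, q_2 = 18·35 + 1 = 631 → 5697/631
APPEND 14: p_3 = 14·5697 + 316 = 80074, q_3 = 14·631 + 35 = 8869 → 80074/8869
APPEND 49: p_4 = 49·80074 + 5697 = 3929323, q_4 = 49·8869 + 631 = 435212 → 3929323/435212
APPEND 31: p_5 = 31·3929323 + 80074 = 121889087, q_5 = 31·435212 + 8869 = 13500441 → 121889087/13500441
APPEND 18: p_6 = 18·121889087 + 3929323 = 2197932889, q_6 = 18·13500441 + 435212 = 243443150 → 2197932889/243443150
APPEND 5: p_7 = 5·2197932889 + 121889087 = 11111553532, q_7 = 5·243443150 + 13500441 = 1230716191 → 11111553532/1230716191
APPEND 21: p_8 = 21·11111553532 + 2197932889 = 235540557061, q_8 = 21·1230716191 + 243443150 = 26088483161 → 235540557061/26088483161
APPEND 6: p_9 = 6·235540557061 + 11111553532 = 1424354895898, q_9 = 6·26088483161 + 1230716191 = 157761615157 → 1424354895898/157761615157
APPEND 42: p_10 = 42·1424354895898 + 235540557061 = 60058446184777, q_10 = 42·157761615157 + 26088483161 = 6652076319755 → 60058446184777/6652076319755
APPEND 10: p_11 = 10·60058446184777 + 1424354895898 = 602008816743668, q_11 = 10·6652076319755 + 157761615157 = 66678524812707 → 602008816743668/66678524812707
APPEND 20: p_12 = 20·602008816743668 + 60058446184777 = 12100234781058137, q_12 = 20·66678524812707 + 6652076319755 = 1340222572573895 → 12100234781058137/1340222572573895

316/35
80074/8869
3929323/435212
121889087/13500441
2197932889/243443150
11111553532/1230716191
235540557061/26088483161
1424354895898/157761615157
602008816743668/66678524812707
12100234781058137/1340222572573895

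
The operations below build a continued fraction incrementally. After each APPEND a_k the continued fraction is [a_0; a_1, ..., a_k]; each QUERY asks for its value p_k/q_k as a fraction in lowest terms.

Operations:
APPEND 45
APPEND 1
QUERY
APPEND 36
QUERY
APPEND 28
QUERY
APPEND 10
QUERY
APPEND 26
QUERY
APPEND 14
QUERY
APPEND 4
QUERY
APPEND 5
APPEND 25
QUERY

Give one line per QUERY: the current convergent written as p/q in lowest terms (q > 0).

APPEND 45: p_0 = 45·1 + 0 = 45, q_0 = 45·0 + 1 = 1 → 45/1
APPEND 1: p_1 = 1·45 + 1 = 46, q_1 = 1·1 + 0 = 1 → 46/1
APPEND 36: p_2 = 36·46 + 45 = 1701, q_2 = 36·1 + 1 = 37 → 1701/37
APPEND 28: p_3 = 28·1701 + 46 = 47674, q_3 = 28·37 + 1 = 1037 → 47674/1037
APPEND 10: p_4 = 10·47674 + 1701 = 478441, q_4 = 10·1037 + 37 = 10407 → 478441/10407
APPEND 26: p_5 = 26·478441 + 47674 = 12487140, q_5 = 26·10407 + 1037 = 271619 → 12487140/271619
APPEND 14: p_6 = 14·12487140 + 478441 = 175298401, q_6 = 14·271619 + 10407 = 3813073 → 175298401/3813073
APPEND 4: p_7 = 4·175298401 + 12487140 = 713680744, q_7 = 4·3813073 + 271619 = 15523911 → 713680744/15523911
APPEND 5: p_8 = 5·713680744 + 175298401 = 3743702121, q_8 = 5·15523911 + 3813073 = 81432628 → 3743702121/81432628
APPEND 25: p_9 = 25·3743702121 + 713680744 = 94306233769, q_9 = 25·81432628 + 15523911 = 2051339611 → 94306233769/2051339611

46/1
1701/37
47674/1037
478441/10407
12487140/271619
175298401/3813073
713680744/15523911
94306233769/2051339611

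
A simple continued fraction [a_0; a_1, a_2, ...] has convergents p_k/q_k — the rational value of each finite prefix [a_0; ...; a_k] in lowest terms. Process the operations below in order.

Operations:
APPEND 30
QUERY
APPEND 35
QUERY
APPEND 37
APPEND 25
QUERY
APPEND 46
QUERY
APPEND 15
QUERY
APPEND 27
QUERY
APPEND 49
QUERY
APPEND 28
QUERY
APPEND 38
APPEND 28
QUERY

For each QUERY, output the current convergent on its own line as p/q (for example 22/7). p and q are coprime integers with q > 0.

30/1
1051/35
973976/32435
44841813/1493306
673601171/22432025
18232073430/607157981
894045199241/29773173094
25051497652178/834256004613
26704878265148318/889316293759477

APPEND 30: p_0 = 30·1 + 0 = 30, q_0 = 30·0 + 1 = 1 → 30/1
APPEND 35: p_1 = 35·30 + 1 = 1051, q_1 = 35·1 + 0 = 35 → 1051/35
APPEND 37: p_2 = 37·1051 + 30 = 38917, q_2 = 37·35 + 1 = 1296 → 38917/1296
APPEND 25: p_3 = 25·38917 + 1051 = 973976, q_3 = 25·1296 + 35 = 32435 → 973976/32435
APPEND 46: p_4 = 46·973976 + 38917 = 44841813, q_4 = 46·32435 + 1296 = 1493306 → 44841813/1493306
APPEND 15: p_5 = 15·44841813 + 973976 = 673601171, q_5 = 15·1493306 + 32435 = 22432025 → 673601171/22432025
APPEND 27: p_6 = 27·673601171 + 44841813 = 18232073430, q_6 = 27·22432025 + 1493306 = 607157981 → 18232073430/607157981
APPEND 49: p_7 = 49·18232073430 + 673601171 = 894045199241, q_7 = 49·607157981 + 22432025 = 29773173094 → 894045199241/29773173094
APPEND 28: p_8 = 28·894045199241 + 18232073430 = 25051497652178, q_8 = 28·29773173094 + 607157981 = 834256004613 → 25051497652178/834256004613
APPEND 38: p_9 = 38·25051497652178 + 894045199241 = 952850955982005, q_9 = 38·834256004613 + 29773173094 = 31731501348388 → 952850955982005/31731501348388
APPEND 28: p_10 = 28·952850955982005 + 25051497652178 = 26704878265148318, q_10 = 28·31731501348388 + 834256004613 = 889316293759477 → 26704878265148318/889316293759477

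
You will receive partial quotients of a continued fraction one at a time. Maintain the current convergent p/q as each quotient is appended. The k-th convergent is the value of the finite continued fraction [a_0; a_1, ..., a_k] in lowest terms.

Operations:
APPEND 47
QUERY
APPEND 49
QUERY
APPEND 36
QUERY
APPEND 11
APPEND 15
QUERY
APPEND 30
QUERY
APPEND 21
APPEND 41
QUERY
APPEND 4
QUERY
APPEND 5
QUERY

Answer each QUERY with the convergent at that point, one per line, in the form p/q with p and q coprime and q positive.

47/1
2304/49
82991/1765
13811066/293725
415247185/8831214
358509327176/7624549193
1442771310655/30683945991
7572365880451/161044279148

APPEND 47: p_0 = 47·1 + 0 = 47, q_0 = 47·0 + 1 = 1 → 47/1
APPEND 49: p_1 = 49·47 + 1 = 2304, q_1 = 49·1 + 0 = 49 → 2304/49
APPEND 36: p_2 = 36·2304 + 47 = 82991, q_2 = 36·49 + 1 = 1765 → 82991/1765
APPEND 11: p_3 = 11·82991 + 2304 = 915205, q_3 = 11·1765 + 49 = 19464 → 915205/19464
APPEND 15: p_4 = 15·915205 + 82991 = 13811066, q_4 = 15·19464 + 1765 = 293725 → 13811066/293725
APPEND 30: p_5 = 30·13811066 + 915205 = 415247185, q_5 = 30·293725 + 19464 = 8831214 → 415247185/8831214
APPEND 21: p_6 = 21·415247185 + 13811066 = 8734001951, q_6 = 21·8831214 + 293725 = 185749219 → 8734001951/185749219
APPEND 41: p_7 = 41·8734001951 + 415247185 = 358509327176, q_7 = 41·185749219 + 8831214 = 7624549193 → 358509327176/7624549193
APPEND 4: p_8 = 4·358509327176 + 8734001951 = 1442771310655, q_8 = 4·7624549193 + 185749219 = 30683945991 → 1442771310655/30683945991
APPEND 5: p_9 = 5·1442771310655 + 358509327176 = 7572365880451, q_9 = 5·30683945991 + 7624549193 = 161044279148 → 7572365880451/161044279148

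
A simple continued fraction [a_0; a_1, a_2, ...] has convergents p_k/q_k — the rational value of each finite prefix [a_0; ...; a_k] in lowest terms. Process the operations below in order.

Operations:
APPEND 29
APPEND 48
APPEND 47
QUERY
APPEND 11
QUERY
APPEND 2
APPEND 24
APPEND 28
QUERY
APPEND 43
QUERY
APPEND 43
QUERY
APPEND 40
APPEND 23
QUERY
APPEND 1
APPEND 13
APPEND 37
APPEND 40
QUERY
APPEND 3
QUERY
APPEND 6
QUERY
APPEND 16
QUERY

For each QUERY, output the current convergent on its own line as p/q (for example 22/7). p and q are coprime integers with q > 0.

APPEND 29: p_0 = 29·1 + 0 = 29, q_0 = 29·0 + 1 = 1 → 29/1
APPEND 48: p_1 = 48·29 + 1 = 1393, q_1 = 48·1 + 0 = 48 → 1393/48
APPEND 47: p_2 = 47·1393 + 29 = 65500, q_2 = 47·48 + 1 = 2257 → 65500/2257
APPEND 11: p_3 = 11·65500 + 1393 = 721893, q_3 = 11·2257 + 48 = 24875 → 721893/24875
APPEND 2: p_4 = 2·721893 + 65500 = 1509286, q_4 = 2·24875 + 2257 = 52007 → 1509286/52007
APPEND 24: p_5 = 24·1509286 + 721893 = 36944757, q_5 = 24·52007 + 24875 = 1273043 → 36944757/1273043
APPEND 28: p_6 = 28·36944757 + 1509286 = 1035962482, q_6 = 28·1273043 + 52007 = 35697211 → 1035962482/35697211
APPEND 43: p_7 = 43·1035962482 + 36944757 = 44583331483, q_7 = 43·35697211 + 1273043 = 1536253116 → 44583331483/1536253116
APPEND 43: p_8 = 43·44583331483 + 1035962482 = 1918119216251, q_8 = 43·1536253116 + 35697211 = 66094581199 → 1918119216251/66094581199
APPEND 40: p_9 = 40·1918119216251 + 44583331483 = 76769351981523, q_9 = 40·66094581199 + 1536253116 = 2645319501076 → 76769351981523/2645319501076
APPEND 23: p_10 = 23·76769351981523 + 1918119216251 = 1767613214791280, q_10 = 23·2645319501076 + 66094581199 = 60908443105947 → 1767613214791280/60908443105947
APPEND 1: p_11 = 1·1767613214791280 + 76769351981523 = 1844382566772803, q_11 = 1·60908443105947 + 2645319501076 = 63553762607023 → 1844382566772803/63553762607023
APPEND 13: p_12 = 13·1844382566772803 + 1767613214791280 = 25744586582837719, q_12 = 13·63553762607023 + 60908443105947 = 887107356997246 → 25744586582837719/887107356997246
APPEND 37: p_13 = 37·25744586582837719 + 1844382566772803 = 954394086131768406, q_13 = 37·887107356997246 + 63553762607023 = 32886525971505125 → 954394086131768406/32886525971505125
APPEND 40: p_14 = 40·954394086131768406 + 25744586582837719 = 38201508031853573959, q_14 = 40·32886525971505125 + 887107356997246 = 1316348146217202246 → 38201508031853573959/1316348146217202246
APPEND 3: p_15 = 3·38201508031853573959 + 954394086131768406 = 115558918181692490283, q_15 = 3·1316348146217202246 + 32886525971505125 = 3981930964623111863 → 115558918181692490283/3981930964623111863
APPEND 6: p_16 = 6·115558918181692490283 + 38201508031853573959 = 731555017122008515657, q_16 = 6·3981930964623111863 + 1316348146217202246 = 25207933933955873424 → 731555017122008515657/25207933933955873424
APPEND 16: p_17 = 16·731555017122008515657 + 115558918181692490283 = 11820439192133828740795, q_17 = 16·25207933933955873424 + 3981930964623111863 = 407308873907917086647 → 11820439192133828740795/407308873907917086647

65500/2257
721893/24875
1035962482/35697211
44583331483/1536253116
1918119216251/66094581199
1767613214791280/60908443105947
38201508031853573959/1316348146217202246
115558918181692490283/3981930964623111863
731555017122008515657/25207933933955873424
11820439192133828740795/407308873907917086647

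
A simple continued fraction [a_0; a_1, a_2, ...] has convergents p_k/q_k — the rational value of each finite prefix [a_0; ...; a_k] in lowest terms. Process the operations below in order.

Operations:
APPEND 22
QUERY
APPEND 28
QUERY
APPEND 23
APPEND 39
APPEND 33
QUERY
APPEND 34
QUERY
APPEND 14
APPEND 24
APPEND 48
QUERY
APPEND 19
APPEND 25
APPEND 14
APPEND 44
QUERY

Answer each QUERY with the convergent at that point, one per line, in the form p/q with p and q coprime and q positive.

APPEND 22: p_0 = 22·1 + 0 = 22, q_0 = 22·0 + 1 = 1 → 22/1
APPEND 28: p_1 = 28·22 + 1 = 617, q_1 = 28·1 + 0 = 28 → 617/28
APPEND 23: p_2 = 23·617 + 22 = 14213, q_2 = 23·28 + 1 = 645 → 14213/645
APPEND 39: p_3 = 39·14213 + 617 = 554924, q_3 = 39·645 + 28 = 25183 → 554924/25183
APPEND 33: p_4 = 33·554924 + 14213 = 18326705, q_4 = 33·25183 + 645 = 831684 → 18326705/831684
APPEND 34: p_5 = 34·18326705 + 554924 = 623662894, q_5 = 34·831684 + 25183 = 28302439 → 623662894/28302439
APPEND 14: p_6 = 14·623662894 + 18326705 = 8749607221, q_6 = 14·28302439 + 831684 = 397065830 → 8749607221/397065830
APPEND 24: p_7 = 24·8749607221 + 623662894 = 210614236198, q_7 = 24·397065830 + 28302439 = 9557882359 → 210614236198/9557882359
APPEND 48: p_8 = 48·210614236198 + 8749607221 = 10118232944725, q_8 = 48·9557882359 + 397065830 = 459175419062 → 10118232944725/459175419062
APPEND 19: p_9 = 19·10118232944725 + 210614236198 = 192457040185973, q_9 = 19·459175419062 + 9557882359 = 8733890844537 → 192457040185973/8733890844537
APPEND 25: p_10 = 25·192457040185973 + 10118232944725 = 4821544237594050, q_10 = 25·8733890844537 + 459175419062 = 218806446532487 → 4821544237594050/218806446532487
APPEND 14: p_11 = 14·4821544237594050 + 192457040185973 = 67694076366502673, q_11 = 14·218806446532487 + 8733890844537 = 3072024142299355 → 67694076366502673/3072024142299355
APPEND 44: p_12 = 44·67694076366502673 + 4821544237594050 = 2983360904363711662, q_12 = 44·3072024142299355 + 218806446532487 = 135387868707704107 → 2983360904363711662/135387868707704107

22/1
617/28
18326705/831684
623662894/28302439
10118232944725/459175419062
2983360904363711662/135387868707704107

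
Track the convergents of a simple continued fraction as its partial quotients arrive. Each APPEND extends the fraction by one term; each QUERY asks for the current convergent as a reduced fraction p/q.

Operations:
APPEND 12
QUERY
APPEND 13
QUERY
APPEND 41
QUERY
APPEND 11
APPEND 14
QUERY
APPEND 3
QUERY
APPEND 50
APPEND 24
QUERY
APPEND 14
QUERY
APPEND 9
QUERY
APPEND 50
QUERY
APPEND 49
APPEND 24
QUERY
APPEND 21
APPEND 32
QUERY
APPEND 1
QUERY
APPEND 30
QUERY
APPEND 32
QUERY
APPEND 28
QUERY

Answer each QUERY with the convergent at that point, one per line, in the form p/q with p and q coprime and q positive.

12/1
157/13
6449/534
1001793/82952
3076475/254743
3718889507/307937191
52219278641/4323940776
473692397276/39223404175
23736839142441/1965494149526
27949628288187681/2314327975692302
18847334359882369633/1560625877616309614
19435440132744687819/1609323113542578905
601910538342223004203/49840319283893676764
19280572667083880822315/1596499540198140235353
540457945216690886029023/44751827444831820266648

APPEND 12: p_0 = 12·1 + 0 = 12, q_0 = 12·0 + 1 = 1 → 12/1
APPEND 13: p_1 = 13·12 + 1 = 157, q_1 = 13·1 + 0 = 13 → 157/13
APPEND 41: p_2 = 41·157 + 12 = 6449, q_2 = 41·13 + 1 = 534 → 6449/534
APPEND 11: p_3 = 11·6449 + 157 = 71096, q_3 = 11·534 + 13 = 5887 → 71096/5887
APPEND 14: p_4 = 14·71096 + 6449 = 1001793, q_4 = 14·5887 + 534 = 82952 → 1001793/82952
APPEND 3: p_5 = 3·1001793 + 71096 = 3076475, q_5 = 3·82952 + 5887 = 254743 → 3076475/254743
APPEND 50: p_6 = 50·3076475 + 1001793 = 154825543, q_6 = 50·254743 + 82952 = 12820102 → 154825543/12820102
APPEND 24: p_7 = 24·154825543 + 3076475 = 3718889507, q_7 = 24·12820102 + 254743 = 307937191 → 3718889507/307937191
APPEND 14: p_8 = 14·3718889507 + 154825543 = 52219278641, q_8 = 14·307937191 + 12820102 = 4323940776 → 52219278641/4323940776
APPEND 9: p_9 = 9·52219278641 + 3718889507 = 473692397276, q_9 = 9·4323940776 + 307937191 = 39223404175 → 473692397276/39223404175
APPEND 50: p_10 = 50·473692397276 + 52219278641 = 23736839142441, q_10 = 50·39223404175 + 4323940776 = 1965494149526 → 23736839142441/1965494149526
APPEND 49: p_11 = 49·23736839142441 + 473692397276 = 1163578810376885, q_11 = 49·1965494149526 + 39223404175 = 96348436730949 → 1163578810376885/96348436730949
APPEND 24: p_12 = 24·1163578810376885 + 23736839142441 = 27949628288187681, q_12 = 24·96348436730949 + 1965494149526 = 2314327975692302 → 27949628288187681/2314327975692302
APPEND 21: p_13 = 21·27949628288187681 + 1163578810376885 = 588105772862318186, q_13 = 21·2314327975692302 + 96348436730949 = 48697235926269291 → 588105772862318186/48697235926269291
APPEND 32: p_14 = 32·588105772862318186 + 27949628288187681 = 18847334359882369633, q_14 = 32·48697235926269291 + 2314327975692302 = 1560625877616309614 → 18847334359882369633/1560625877616309614
APPEND 1: p_15 = 1·18847334359882369633 + 588105772862318186 = 19435440132744687819, q_15 = 1·1560625877616309614 + 48697235926269291 = 1609323113542578905 → 19435440132744687819/1609323113542578905
APPEND 30: p_16 = 30·19435440132744687819 + 18847334359882369633 = 601910538342223004203, q_16 = 30·1609323113542578905 + 1560625877616309614 = 49840319283893676764 → 601910538342223004203/49840319283893676764
APPEND 32: p_17 = 32·601910538342223004203 + 19435440132744687819 = 19280572667083880822315, q_17 = 32·49840319283893676764 + 1609323113542578905 = 1596499540198140235353 → 19280572667083880822315/1596499540198140235353
APPEND 28: p_18 = 28·19280572667083880822315 + 601910538342223004203 = 540457945216690886029023, q_18 = 28·1596499540198140235353 + 49840319283893676764 = 44751827444831820266648 → 540457945216690886029023/44751827444831820266648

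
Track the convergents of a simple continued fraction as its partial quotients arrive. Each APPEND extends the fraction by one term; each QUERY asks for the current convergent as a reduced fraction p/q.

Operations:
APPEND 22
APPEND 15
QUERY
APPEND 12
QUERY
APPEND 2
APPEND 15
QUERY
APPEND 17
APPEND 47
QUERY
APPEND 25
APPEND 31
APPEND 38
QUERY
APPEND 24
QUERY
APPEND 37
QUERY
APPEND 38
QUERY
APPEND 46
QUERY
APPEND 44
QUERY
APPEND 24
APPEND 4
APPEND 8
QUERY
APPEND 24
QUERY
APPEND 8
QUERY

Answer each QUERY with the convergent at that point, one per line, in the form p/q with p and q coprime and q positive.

APPEND 22: p_0 = 22·1 + 0 = 22, q_0 = 22·0 + 1 = 1 → 22/1
APPEND 15: p_1 = 15·22 + 1 = 331, q_1 = 15·1 + 0 = 15 → 331/15
APPEND 12: p_2 = 12·331 + 22 = 3994, q_2 = 12·15 + 1 = 181 → 3994/181
APPEND 2: p_3 = 2·3994 + 331 = 8319, q_3 = 2·181 + 15 = 377 → 8319/377
APPEND 15: p_4 = 15·8319 + 3994 = 128779, q_4 = 15·377 + 181 = 5836 → 128779/5836
APPEND 17: p_5 = 17·128779 + 8319 = 2197562, q_5 = 17·5836 + 377 = 99589 → 2197562/99589
APPEND 47: p_6 = 47·2197562 + 128779 = 103414193, q_6 = 47·99589 + 5836 = 4686519 → 103414193/4686519
APPEND 25: p_7 = 25·103414193 + 2197562 = 2587552387, q_7 = 25·4686519 + 99589 = 117262564 → 2587552387/117262564
APPEND 31: p_8 = 31·2587552387 + 103414193 = 80317538190, q_8 = 31·117262564 + 4686519 = 3639826003 → 80317538190/3639826003
APPEND 38: p_9 = 38·80317538190 + 2587552387 = 3054654003607, q_9 = 38·3639826003 + 117262564 = 138430650678 → 3054654003607/138430650678
APPEND 24: p_10 = 24·3054654003607 + 80317538190 = 73392013624758, q_10 = 24·138430650678 + 3639826003 = 3325975442275 → 73392013624758/3325975442275
APPEND 37: p_11 = 37·73392013624758 + 3054654003607 = 2718559158119653, q_11 = 37·3325975442275 + 138430650678 = 123199522014853 → 2718559158119653/123199522014853
APPEND 38: p_12 = 38·2718559158119653 + 73392013624758 = 103378640022171572, q_12 = 38·123199522014853 + 3325975442275 = 4684907812006689 → 103378640022171572/4684907812006689
APPEND 46: p_13 = 46·103378640022171572 + 2718559158119653 = 4758136000178011965, q_13 = 46·4684907812006689 + 123199522014853 = 215628958874322547 → 4758136000178011965/215628958874322547
APPEND 44: p_14 = 44·4758136000178011965 + 103378640022171572 = 209461362647854698032, q_14 = 44·215628958874322547 + 4684907812006689 = 9492359098282198757 → 209461362647854698032/9492359098282198757
APPEND 24: p_15 = 24·209461362647854698032 + 4758136000178011965 = 5031830839548690764733, q_15 = 24·9492359098282198757 + 215628958874322547 = 228032247317647092715 → 5031830839548690764733/228032247317647092715
APPEND 4: p_16 = 4·5031830839548690764733 + 209461362647854698032 = 20336784720842617756964, q_16 = 4·228032247317647092715 + 9492359098282198757 = 921621348368870569617 → 20336784720842617756964/921621348368870569617
APPEND 8: p_17 = 8·20336784720842617756964 + 5031830839548690764733 = 167726108606289632820445, q_17 = 8·921621348368870569617 + 228032247317647092715 = 7601003034268611649651 → 167726108606289632820445/7601003034268611649651
APPEND 24: p_18 = 24·167726108606289632820445 + 20336784720842617756964 = 4045763391271793805447644, q_18 = 24·7601003034268611649651 + 921621348368870569617 = 183345694170815550161241 → 4045763391271793805447644/183345694170815550161241
APPEND 8: p_19 = 8·4045763391271793805447644 + 167726108606289632820445 = 32533833238780640076401597, q_19 = 8·183345694170815550161241 + 7601003034268611649651 = 1474366556400793012939579 → 32533833238780640076401597/1474366556400793012939579

331/15
3994/181
128779/5836
103414193/4686519
3054654003607/138430650678
73392013624758/3325975442275
2718559158119653/123199522014853
103378640022171572/4684907812006689
4758136000178011965/215628958874322547
209461362647854698032/9492359098282198757
167726108606289632820445/7601003034268611649651
4045763391271793805447644/183345694170815550161241
32533833238780640076401597/1474366556400793012939579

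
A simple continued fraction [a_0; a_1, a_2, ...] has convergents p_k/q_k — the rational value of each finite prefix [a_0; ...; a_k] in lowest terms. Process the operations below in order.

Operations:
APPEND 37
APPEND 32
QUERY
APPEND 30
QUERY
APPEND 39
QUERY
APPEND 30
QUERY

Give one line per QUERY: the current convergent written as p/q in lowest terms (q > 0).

APPEND 37: p_0 = 37·1 + 0 = 37, q_0 = 37·0 + 1 = 1 → 37/1
APPEND 32: p_1 = 32·37 + 1 = 1185, q_1 = 32·1 + 0 = 32 → 1185/32
APPEND 30: p_2 = 30·1185 + 37 = 35587, q_2 = 30·32 + 1 = 961 → 35587/961
APPEND 39: p_3 = 39·35587 + 1185 = 1389078, q_3 = 39·961 + 32 = 37511 → 1389078/37511
APPEND 30: p_4 = 30·1389078 + 35587 = 41707927, q_4 = 30·37511 + 961 = 1126291 → 41707927/1126291

1185/32
35587/961
1389078/37511
41707927/1126291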